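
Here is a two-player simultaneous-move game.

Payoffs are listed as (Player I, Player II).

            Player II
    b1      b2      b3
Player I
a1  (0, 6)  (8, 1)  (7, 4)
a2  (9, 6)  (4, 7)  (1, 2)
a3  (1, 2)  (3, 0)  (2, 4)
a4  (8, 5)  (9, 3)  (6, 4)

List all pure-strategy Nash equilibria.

Player I against b1: payoffs 0, 9, 1, 8 → best response a2.
Player I against b2: payoffs 8, 4, 3, 9 → best response a4.
Player I against b3: payoffs 7, 1, 2, 6 → best response a1.
Player II against a1: payoffs 6, 1, 4 → best response b1.
Player II against a2: payoffs 6, 7, 2 → best response b2.
Player II against a3: payoffs 2, 0, 4 → best response b3.
Player II against a4: payoffs 5, 3, 4 → best response b1.
No profile is a mutual best response for all players.

No pure-strategy Nash equilibrium.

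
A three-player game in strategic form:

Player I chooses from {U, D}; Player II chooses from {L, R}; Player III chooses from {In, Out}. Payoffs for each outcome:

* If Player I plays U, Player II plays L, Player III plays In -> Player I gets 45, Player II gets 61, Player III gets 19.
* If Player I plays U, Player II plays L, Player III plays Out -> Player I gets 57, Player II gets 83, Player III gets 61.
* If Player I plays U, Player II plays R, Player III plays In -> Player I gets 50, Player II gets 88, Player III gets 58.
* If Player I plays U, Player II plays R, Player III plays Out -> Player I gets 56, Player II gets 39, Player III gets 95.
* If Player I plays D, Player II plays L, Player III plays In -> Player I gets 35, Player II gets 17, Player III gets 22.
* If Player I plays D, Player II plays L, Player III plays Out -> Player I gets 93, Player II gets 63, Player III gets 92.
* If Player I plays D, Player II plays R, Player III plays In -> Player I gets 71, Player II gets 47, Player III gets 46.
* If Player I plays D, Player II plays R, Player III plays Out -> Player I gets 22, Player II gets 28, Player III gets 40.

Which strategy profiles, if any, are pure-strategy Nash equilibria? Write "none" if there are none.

(U, L, In): Player II can switch to R (61 → 88). Not NE.
(U, L, Out): Player I can switch to D (57 → 93). Not NE.
(U, R, In): Player I can switch to D (50 → 71). Not NE.
(U, R, Out): Player II can switch to L (39 → 83). Not NE.
(D, L, In): Player I can switch to U (35 → 45). Not NE.
(D, L, Out): Player I gets 93, best alternative 57; Player II gets 63, best alternative 28; Player III gets 92, best alternative 22. No profitable deviation — NE.
(D, R, In): Player I gets 71, best alternative 50; Player II gets 47, best alternative 17; Player III gets 46, best alternative 40. No profitable deviation — NE.
(D, R, Out): Player I can switch to U (22 → 56). Not NE.

The pure Nash equilibria are (D, L, Out); (D, R, In).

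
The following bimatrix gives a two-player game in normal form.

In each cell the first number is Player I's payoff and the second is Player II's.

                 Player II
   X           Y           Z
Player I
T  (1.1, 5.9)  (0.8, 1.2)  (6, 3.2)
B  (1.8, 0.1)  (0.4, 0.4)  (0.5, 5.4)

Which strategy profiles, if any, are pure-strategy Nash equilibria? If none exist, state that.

Player I against X: payoffs 1.1, 1.8 → best response B.
Player I against Y: payoffs 0.8, 0.4 → best response T.
Player I against Z: payoffs 6, 0.5 → best response T.
Player II against T: payoffs 5.9, 1.2, 3.2 → best response X.
Player II against B: payoffs 0.1, 0.4, 5.4 → best response Z.
No profile is a mutual best response for all players.

This game has no pure Nash equilibrium.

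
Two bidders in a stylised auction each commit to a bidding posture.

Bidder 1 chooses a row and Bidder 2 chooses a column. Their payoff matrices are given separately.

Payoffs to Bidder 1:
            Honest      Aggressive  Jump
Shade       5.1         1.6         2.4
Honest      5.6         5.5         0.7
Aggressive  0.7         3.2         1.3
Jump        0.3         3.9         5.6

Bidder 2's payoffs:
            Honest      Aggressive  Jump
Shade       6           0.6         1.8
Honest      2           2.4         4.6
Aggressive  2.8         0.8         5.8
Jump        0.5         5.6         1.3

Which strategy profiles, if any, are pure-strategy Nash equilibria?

Check each profile: it is a Nash equilibrium iff no player can strictly gain by switching unilaterally.
(Shade, Honest): Bidder 1 can switch to Honest (5.1 → 5.6). Not NE.
(Shade, Aggressive): Bidder 1 can switch to Honest (1.6 → 5.5). Not NE.
(Shade, Jump): Bidder 1 can switch to Jump (2.4 → 5.6). Not NE.
(Honest, Honest): Bidder 2 can switch to Aggressive (2 → 2.4). Not NE.
(Honest, Aggressive): Bidder 2 can switch to Jump (2.4 → 4.6). Not NE.
(Honest, Jump): Bidder 1 can switch to Shade (0.7 → 2.4). Not NE.
(The remaining 6 profiles each have a profitable deviation by the same check.)

This game has no pure Nash equilibrium.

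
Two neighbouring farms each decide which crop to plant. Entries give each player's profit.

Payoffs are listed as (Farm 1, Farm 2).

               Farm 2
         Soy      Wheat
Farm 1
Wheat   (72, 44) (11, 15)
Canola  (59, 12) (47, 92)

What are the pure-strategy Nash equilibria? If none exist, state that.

(Wheat, Soy): Farm 1 gets 72, best alternative 59; Farm 2 gets 44, best alternative 15. No profitable deviation — NE.
(Wheat, Wheat): Farm 1 can switch to Canola (11 → 47). Not NE.
(Canola, Soy): Farm 1 can switch to Wheat (59 → 72). Not NE.
(Canola, Wheat): Farm 1 gets 47, best alternative 11; Farm 2 gets 92, best alternative 12. No profitable deviation — NE.

The pure Nash equilibria are (Wheat, Soy) and (Canola, Wheat).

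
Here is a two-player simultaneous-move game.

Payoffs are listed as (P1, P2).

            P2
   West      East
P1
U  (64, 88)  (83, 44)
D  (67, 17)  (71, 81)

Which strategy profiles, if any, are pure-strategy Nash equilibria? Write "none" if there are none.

For each strategy profile, look for a profitable unilateral deviation.
(U, West): P1 can switch to D (64 → 67). Not NE.
(U, East): P2 can switch to West (44 → 88). Not NE.
(D, West): P2 can switch to East (17 → 81). Not NE.
(D, East): P1 can switch to U (71 → 83). Not NE.

This game has no pure Nash equilibrium.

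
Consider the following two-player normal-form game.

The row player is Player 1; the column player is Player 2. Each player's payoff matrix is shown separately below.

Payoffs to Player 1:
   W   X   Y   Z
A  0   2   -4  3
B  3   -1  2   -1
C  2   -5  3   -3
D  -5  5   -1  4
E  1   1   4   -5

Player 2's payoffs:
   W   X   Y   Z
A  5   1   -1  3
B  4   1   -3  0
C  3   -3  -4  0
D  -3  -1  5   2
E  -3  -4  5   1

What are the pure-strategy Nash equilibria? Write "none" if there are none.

Player 1 against W: payoffs 0, 3, 2, -5, 1 → best response B.
Player 1 against X: payoffs 2, -1, -5, 5, 1 → best response D.
Player 1 against Y: payoffs -4, 2, 3, -1, 4 → best response E.
Player 1 against Z: payoffs 3, -1, -3, 4, -5 → best response D.
Player 2 against A: payoffs 5, 1, -1, 3 → best response W.
Player 2 against B: payoffs 4, 1, -3, 0 → best response W.
Player 2 against C: payoffs 3, -3, -4, 0 → best response W.
Player 2 against D: payoffs -3, -1, 5, 2 → best response Y.
Player 2 against E: payoffs -3, -4, 5, 1 → best response Y.
Mutual best responses: (B, W); (E, Y).

Pure-strategy Nash equilibria: (B, W), (E, Y)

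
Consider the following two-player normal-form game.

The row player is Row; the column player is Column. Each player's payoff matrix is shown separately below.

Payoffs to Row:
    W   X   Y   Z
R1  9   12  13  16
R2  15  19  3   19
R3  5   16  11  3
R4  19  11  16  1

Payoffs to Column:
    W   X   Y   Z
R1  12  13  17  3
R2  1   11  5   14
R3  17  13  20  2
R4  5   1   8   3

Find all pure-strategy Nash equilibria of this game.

Pure-strategy Nash equilibria: (R2, Z); (R4, Y)

Row against W: payoffs 9, 15, 5, 19 → best response R4.
Row against X: payoffs 12, 19, 16, 11 → best response R2.
Row against Y: payoffs 13, 3, 11, 16 → best response R4.
Row against Z: payoffs 16, 19, 3, 1 → best response R2.
Column against R1: payoffs 12, 13, 17, 3 → best response Y.
Column against R2: payoffs 1, 11, 5, 14 → best response Z.
Column against R3: payoffs 17, 13, 20, 2 → best response Y.
Column against R4: payoffs 5, 1, 8, 3 → best response Y.
Mutual best responses: (R2, Z); (R4, Y).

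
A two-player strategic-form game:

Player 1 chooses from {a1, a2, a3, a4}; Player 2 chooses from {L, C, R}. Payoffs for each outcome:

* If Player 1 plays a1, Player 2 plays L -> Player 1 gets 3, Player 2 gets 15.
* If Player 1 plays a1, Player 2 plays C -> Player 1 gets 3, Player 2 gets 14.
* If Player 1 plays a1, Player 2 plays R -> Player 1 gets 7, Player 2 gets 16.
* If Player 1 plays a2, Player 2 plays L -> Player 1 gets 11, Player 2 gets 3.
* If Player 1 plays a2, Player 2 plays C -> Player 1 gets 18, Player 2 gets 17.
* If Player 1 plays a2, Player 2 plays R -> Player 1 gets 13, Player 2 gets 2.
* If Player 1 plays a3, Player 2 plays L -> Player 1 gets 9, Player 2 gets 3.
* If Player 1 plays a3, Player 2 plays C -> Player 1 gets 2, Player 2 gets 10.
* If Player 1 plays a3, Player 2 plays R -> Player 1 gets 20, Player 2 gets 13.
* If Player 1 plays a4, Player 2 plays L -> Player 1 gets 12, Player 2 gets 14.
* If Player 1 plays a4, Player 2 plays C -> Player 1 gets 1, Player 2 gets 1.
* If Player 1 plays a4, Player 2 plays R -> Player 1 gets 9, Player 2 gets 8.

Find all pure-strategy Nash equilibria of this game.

Player 1 against L: payoffs 3, 11, 9, 12 → best response a4.
Player 1 against C: payoffs 3, 18, 2, 1 → best response a2.
Player 1 against R: payoffs 7, 13, 20, 9 → best response a3.
Player 2 against a1: payoffs 15, 14, 16 → best response R.
Player 2 against a2: payoffs 3, 17, 2 → best response C.
Player 2 against a3: payoffs 3, 10, 13 → best response R.
Player 2 against a4: payoffs 14, 1, 8 → best response L.
Mutual best responses: (a2, C); (a3, R); (a4, L).

Pure-strategy Nash equilibria: (a2, C); (a3, R); (a4, L)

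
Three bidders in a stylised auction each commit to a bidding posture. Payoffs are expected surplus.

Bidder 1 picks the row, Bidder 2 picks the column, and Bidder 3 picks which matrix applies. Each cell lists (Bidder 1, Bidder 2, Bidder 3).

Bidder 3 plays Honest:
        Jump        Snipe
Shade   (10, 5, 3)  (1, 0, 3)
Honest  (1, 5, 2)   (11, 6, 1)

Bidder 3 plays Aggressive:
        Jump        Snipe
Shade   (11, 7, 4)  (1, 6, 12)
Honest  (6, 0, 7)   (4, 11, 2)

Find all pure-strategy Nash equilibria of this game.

(Shade, Jump, Honest): Bidder 3 can switch to Aggressive (3 → 4). Not NE.
(Shade, Jump, Aggressive): Bidder 1 gets 11, best alternative 6; Bidder 2 gets 7, best alternative 6; Bidder 3 gets 4, best alternative 3. No profitable deviation — NE.
(Shade, Snipe, Honest): Bidder 1 can switch to Honest (1 → 11). Not NE.
(Shade, Snipe, Aggressive): Bidder 1 can switch to Honest (1 → 4). Not NE.
(Honest, Jump, Honest): Bidder 1 can switch to Shade (1 → 10). Not NE.
(Honest, Jump, Aggressive): Bidder 1 can switch to Shade (6 → 11). Not NE.
(Honest, Snipe, Honest): Bidder 3 can switch to Aggressive (1 → 2). Not NE.
(Honest, Snipe, Aggressive): Bidder 1 gets 4, best alternative 1; Bidder 2 gets 11, best alternative 0; Bidder 3 gets 2, best alternative 1. No profitable deviation — NE.

The pure Nash equilibria are (Shade, Jump, Aggressive), (Honest, Snipe, Aggressive).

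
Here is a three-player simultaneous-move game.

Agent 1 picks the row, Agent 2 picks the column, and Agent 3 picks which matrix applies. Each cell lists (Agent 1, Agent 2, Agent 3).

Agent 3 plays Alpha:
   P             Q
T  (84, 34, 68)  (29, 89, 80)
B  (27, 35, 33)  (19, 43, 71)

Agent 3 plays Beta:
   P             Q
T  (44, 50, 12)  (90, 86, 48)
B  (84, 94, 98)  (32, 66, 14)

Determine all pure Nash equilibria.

Pure-strategy Nash equilibria: (T, Q, Alpha); (B, P, Beta)

(T, P, Alpha): Agent 2 can switch to Q (34 → 89). Not NE.
(T, P, Beta): Agent 1 can switch to B (44 → 84). Not NE.
(T, Q, Alpha): Agent 1 gets 29, best alternative 19; Agent 2 gets 89, best alternative 34; Agent 3 gets 80, best alternative 48. No profitable deviation — NE.
(T, Q, Beta): Agent 3 can switch to Alpha (48 → 80). Not NE.
(B, P, Alpha): Agent 1 can switch to T (27 → 84). Not NE.
(B, P, Beta): Agent 1 gets 84, best alternative 44; Agent 2 gets 94, best alternative 66; Agent 3 gets 98, best alternative 33. No profitable deviation — NE.
(B, Q, Alpha): Agent 1 can switch to T (19 → 29). Not NE.
(B, Q, Beta): Agent 1 can switch to T (32 → 90). Not NE.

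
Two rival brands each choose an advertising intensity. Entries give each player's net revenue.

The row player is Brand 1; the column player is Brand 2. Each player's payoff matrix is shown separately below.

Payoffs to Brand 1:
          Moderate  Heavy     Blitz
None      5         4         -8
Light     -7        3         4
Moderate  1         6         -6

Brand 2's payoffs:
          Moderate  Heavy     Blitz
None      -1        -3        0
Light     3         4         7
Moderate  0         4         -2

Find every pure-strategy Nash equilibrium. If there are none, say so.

(None, Moderate): Brand 2 can switch to Blitz (-1 → 0). Not NE.
(None, Heavy): Brand 1 can switch to Moderate (4 → 6). Not NE.
(None, Blitz): Brand 1 can switch to Light (-8 → 4). Not NE.
(Light, Moderate): Brand 1 can switch to None (-7 → 5). Not NE.
(Light, Heavy): Brand 1 can switch to None (3 → 4). Not NE.
(Light, Blitz): Brand 1 gets 4, best alternative -6; Brand 2 gets 7, best alternative 4. No profitable deviation — NE.
(Moderate, Moderate): Brand 1 can switch to None (1 → 5). Not NE.
(Moderate, Heavy): Brand 1 gets 6, best alternative 4; Brand 2 gets 4, best alternative 0. No profitable deviation — NE.
(Moderate, Blitz): Brand 1 can switch to Light (-6 → 4). Not NE.

The pure Nash equilibria are (Light, Blitz) and (Moderate, Heavy).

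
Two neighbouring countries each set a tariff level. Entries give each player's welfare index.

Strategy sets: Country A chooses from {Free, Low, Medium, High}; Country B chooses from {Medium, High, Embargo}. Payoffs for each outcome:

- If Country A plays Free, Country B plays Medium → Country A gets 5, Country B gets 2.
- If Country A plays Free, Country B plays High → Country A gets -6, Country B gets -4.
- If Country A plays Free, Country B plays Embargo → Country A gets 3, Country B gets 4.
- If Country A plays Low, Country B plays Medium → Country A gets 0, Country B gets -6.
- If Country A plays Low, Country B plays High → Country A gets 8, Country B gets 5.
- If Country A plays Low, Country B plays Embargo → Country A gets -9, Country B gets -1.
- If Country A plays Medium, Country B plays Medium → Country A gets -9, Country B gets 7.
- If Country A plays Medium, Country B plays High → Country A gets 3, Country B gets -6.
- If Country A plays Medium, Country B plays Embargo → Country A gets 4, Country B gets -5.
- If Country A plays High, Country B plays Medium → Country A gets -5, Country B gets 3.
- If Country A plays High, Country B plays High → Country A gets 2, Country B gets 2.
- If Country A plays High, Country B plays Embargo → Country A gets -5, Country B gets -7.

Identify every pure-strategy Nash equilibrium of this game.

(Free, Medium): Country B can switch to Embargo (2 → 4). Not NE.
(Free, High): Country A can switch to Low (-6 → 8). Not NE.
(Free, Embargo): Country A can switch to Medium (3 → 4). Not NE.
(Low, Medium): Country A can switch to Free (0 → 5). Not NE.
(Low, High): Country A gets 8, best alternative 3; Country B gets 5, best alternative -1. No profitable deviation — NE.
(Low, Embargo): Country A can switch to Free (-9 → 3). Not NE.
(Medium, Medium): Country A can switch to Free (-9 → 5). Not NE.
(The remaining 5 profiles each have a profitable deviation by the same check.)

The unique pure-strategy Nash equilibrium is (Low, High).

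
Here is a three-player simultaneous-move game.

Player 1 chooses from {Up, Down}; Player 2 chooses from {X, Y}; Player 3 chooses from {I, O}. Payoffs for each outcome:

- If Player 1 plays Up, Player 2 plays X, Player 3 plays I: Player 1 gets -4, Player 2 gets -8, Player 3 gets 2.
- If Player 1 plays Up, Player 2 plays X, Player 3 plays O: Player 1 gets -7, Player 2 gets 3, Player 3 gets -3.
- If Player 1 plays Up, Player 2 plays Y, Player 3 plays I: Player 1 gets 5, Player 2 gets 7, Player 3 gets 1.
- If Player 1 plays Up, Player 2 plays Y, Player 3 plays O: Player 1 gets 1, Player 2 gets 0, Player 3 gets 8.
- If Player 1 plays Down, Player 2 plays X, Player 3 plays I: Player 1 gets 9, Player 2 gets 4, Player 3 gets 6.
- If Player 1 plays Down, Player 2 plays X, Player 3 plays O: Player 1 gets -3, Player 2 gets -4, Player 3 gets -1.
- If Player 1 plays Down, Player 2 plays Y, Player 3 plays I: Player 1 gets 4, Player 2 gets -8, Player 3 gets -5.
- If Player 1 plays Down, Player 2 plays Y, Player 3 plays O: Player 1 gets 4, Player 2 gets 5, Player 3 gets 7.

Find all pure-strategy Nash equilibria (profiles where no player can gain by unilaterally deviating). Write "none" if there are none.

Player 1 against (X, I): payoffs -4, 9 → best response Down.
Player 1 against (X, O): payoffs -7, -3 → best response Down.
Player 1 against (Y, I): payoffs 5, 4 → best response Up.
Player 1 against (Y, O): payoffs 1, 4 → best response Down.
Player 2 against (Up, I): payoffs -8, 7 → best response Y.
Player 2 against (Up, O): payoffs 3, 0 → best response X.
Player 2 against (Down, I): payoffs 4, -8 → best response X.
Player 2 against (Down, O): payoffs -4, 5 → best response Y.
Player 3 against (Up, X): payoffs 2, -3 → best response I.
Player 3 against (Up, Y): payoffs 1, 8 → best response O.
Player 3 against (Down, X): payoffs 6, -1 → best response I.
Player 3 against (Down, Y): payoffs -5, 7 → best response O.
Mutual best responses: (Down, X, I); (Down, Y, O).

Pure-strategy Nash equilibria: (Down, X, I), (Down, Y, O)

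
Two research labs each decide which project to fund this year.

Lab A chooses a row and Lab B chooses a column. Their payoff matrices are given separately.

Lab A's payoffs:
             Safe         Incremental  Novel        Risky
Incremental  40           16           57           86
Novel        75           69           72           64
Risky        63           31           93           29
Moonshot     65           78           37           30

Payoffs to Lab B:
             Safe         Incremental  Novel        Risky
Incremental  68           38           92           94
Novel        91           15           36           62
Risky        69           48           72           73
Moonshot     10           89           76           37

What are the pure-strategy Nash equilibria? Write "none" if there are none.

The pure Nash equilibria are (Incremental, Risky), (Novel, Safe), (Moonshot, Incremental).

Mark each player's best response to every combination of opponents' strategies; a profile where every player is best-responding is a pure Nash equilibrium.
Lab A against Safe: payoffs 40, 75, 63, 65 → best response Novel.
Lab A against Incremental: payoffs 16, 69, 31, 78 → best response Moonshot.
Lab A against Novel: payoffs 57, 72, 93, 37 → best response Risky.
Lab A against Risky: payoffs 86, 64, 29, 30 → best response Incremental.
Lab B against Incremental: payoffs 68, 38, 92, 94 → best response Risky.
Lab B against Novel: payoffs 91, 15, 36, 62 → best response Safe.
Lab B against Risky: payoffs 69, 48, 72, 73 → best response Risky.
Lab B against Moonshot: payoffs 10, 89, 76, 37 → best response Incremental.
Mutual best responses: (Incremental, Risky); (Novel, Safe); (Moonshot, Incremental).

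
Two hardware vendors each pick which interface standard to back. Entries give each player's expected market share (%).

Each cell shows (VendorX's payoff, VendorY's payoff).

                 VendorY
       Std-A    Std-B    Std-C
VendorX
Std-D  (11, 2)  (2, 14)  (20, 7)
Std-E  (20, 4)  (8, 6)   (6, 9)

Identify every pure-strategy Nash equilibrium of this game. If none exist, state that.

none

(Std-D, Std-A): VendorX can switch to Std-E (11 → 20). Not NE.
(Std-D, Std-B): VendorX can switch to Std-E (2 → 8). Not NE.
(Std-D, Std-C): VendorY can switch to Std-B (7 → 14). Not NE.
(Std-E, Std-A): VendorY can switch to Std-B (4 → 6). Not NE.
(Std-E, Std-B): VendorY can switch to Std-C (6 → 9). Not NE.
(Std-E, Std-C): VendorX can switch to Std-D (6 → 20). Not NE.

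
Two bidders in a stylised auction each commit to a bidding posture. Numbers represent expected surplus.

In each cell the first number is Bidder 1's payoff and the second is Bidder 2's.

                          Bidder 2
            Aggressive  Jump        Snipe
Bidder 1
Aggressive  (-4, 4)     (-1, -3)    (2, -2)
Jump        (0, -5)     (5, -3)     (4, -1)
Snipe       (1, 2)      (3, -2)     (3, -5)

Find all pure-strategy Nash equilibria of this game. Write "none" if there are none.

Bidder 1 against Aggressive: payoffs -4, 0, 1 → best response Snipe.
Bidder 1 against Jump: payoffs -1, 5, 3 → best response Jump.
Bidder 1 against Snipe: payoffs 2, 4, 3 → best response Jump.
Bidder 2 against Aggressive: payoffs 4, -3, -2 → best response Aggressive.
Bidder 2 against Jump: payoffs -5, -3, -1 → best response Snipe.
Bidder 2 against Snipe: payoffs 2, -2, -5 → best response Aggressive.
Mutual best responses: (Jump, Snipe); (Snipe, Aggressive).

The pure Nash equilibria are (Jump, Snipe) and (Snipe, Aggressive).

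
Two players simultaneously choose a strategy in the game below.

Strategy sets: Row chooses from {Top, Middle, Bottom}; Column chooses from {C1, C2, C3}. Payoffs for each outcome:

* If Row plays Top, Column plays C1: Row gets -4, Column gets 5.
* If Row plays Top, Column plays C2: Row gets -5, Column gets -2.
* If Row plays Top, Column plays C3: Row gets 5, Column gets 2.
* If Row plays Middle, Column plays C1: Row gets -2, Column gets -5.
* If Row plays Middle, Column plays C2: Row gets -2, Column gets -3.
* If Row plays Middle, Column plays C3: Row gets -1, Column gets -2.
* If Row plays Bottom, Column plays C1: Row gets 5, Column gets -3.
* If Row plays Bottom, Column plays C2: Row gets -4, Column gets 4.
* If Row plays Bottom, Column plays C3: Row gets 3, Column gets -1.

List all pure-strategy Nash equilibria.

none

Row against C1: payoffs -4, -2, 5 → best response Bottom.
Row against C2: payoffs -5, -2, -4 → best response Middle.
Row against C3: payoffs 5, -1, 3 → best response Top.
Column against Top: payoffs 5, -2, 2 → best response C1.
Column against Middle: payoffs -5, -3, -2 → best response C3.
Column against Bottom: payoffs -3, 4, -1 → best response C2.
No profile is a mutual best response for all players.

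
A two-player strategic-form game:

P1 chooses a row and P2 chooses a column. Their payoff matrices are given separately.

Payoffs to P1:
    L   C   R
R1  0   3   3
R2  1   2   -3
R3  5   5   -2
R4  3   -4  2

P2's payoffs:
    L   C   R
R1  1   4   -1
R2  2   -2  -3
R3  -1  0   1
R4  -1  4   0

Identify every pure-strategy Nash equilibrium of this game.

P1 against L: payoffs 0, 1, 5, 3 → best response R3.
P1 against C: payoffs 3, 2, 5, -4 → best response R3.
P1 against R: payoffs 3, -3, -2, 2 → best response R1.
P2 against R1: payoffs 1, 4, -1 → best response C.
P2 against R2: payoffs 2, -2, -3 → best response L.
P2 against R3: payoffs -1, 0, 1 → best response R.
P2 against R4: payoffs -1, 4, 0 → best response C.
No profile is a mutual best response for all players.

This game has no pure Nash equilibrium.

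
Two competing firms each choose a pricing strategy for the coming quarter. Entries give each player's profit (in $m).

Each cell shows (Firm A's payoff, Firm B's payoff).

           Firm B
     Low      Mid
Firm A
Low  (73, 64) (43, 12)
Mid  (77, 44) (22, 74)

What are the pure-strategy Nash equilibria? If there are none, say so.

Firm A against Low: payoffs 73, 77 → best response Mid.
Firm A against Mid: payoffs 43, 22 → best response Low.
Firm B against Low: payoffs 64, 12 → best response Low.
Firm B against Mid: payoffs 44, 74 → best response Mid.
No profile is a mutual best response for all players.

none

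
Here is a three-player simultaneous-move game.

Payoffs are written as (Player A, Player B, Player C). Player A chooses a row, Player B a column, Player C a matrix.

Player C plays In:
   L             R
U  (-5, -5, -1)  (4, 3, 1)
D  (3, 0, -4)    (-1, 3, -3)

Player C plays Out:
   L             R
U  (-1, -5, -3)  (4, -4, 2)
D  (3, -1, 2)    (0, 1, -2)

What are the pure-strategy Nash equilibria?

Pure NE: (U, R, Out)

For each player, find the best response to each opponent profile; mutual best responses are the pure NE.
Player A against (L, In): payoffs -5, 3 → best response D.
Player A against (L, Out): payoffs -1, 3 → best response D.
Player A against (R, In): payoffs 4, -1 → best response U.
Player A against (R, Out): payoffs 4, 0 → best response U.
Player B against (U, In): payoffs -5, 3 → best response R.
Player B against (U, Out): payoffs -5, -4 → best response R.
Player B against (D, In): payoffs 0, 3 → best response R.
Player B against (D, Out): payoffs -1, 1 → best response R.
Player C against (U, L): payoffs -1, -3 → best response In.
Player C against (U, R): payoffs 1, 2 → best response Out.
Player C against (D, L): payoffs -4, 2 → best response Out.
Player C against (D, R): payoffs -3, -2 → best response Out.
Mutual best responses: (U, R, Out).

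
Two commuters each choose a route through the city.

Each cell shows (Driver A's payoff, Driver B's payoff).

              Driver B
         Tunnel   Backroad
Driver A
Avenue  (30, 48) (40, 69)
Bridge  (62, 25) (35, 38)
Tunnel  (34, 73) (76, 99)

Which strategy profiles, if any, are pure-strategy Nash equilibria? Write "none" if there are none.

Pure NE: (Tunnel, Backroad)

Driver A against Tunnel: payoffs 30, 62, 34 → best response Bridge.
Driver A against Backroad: payoffs 40, 35, 76 → best response Tunnel.
Driver B against Avenue: payoffs 48, 69 → best response Backroad.
Driver B against Bridge: payoffs 25, 38 → best response Backroad.
Driver B against Tunnel: payoffs 73, 99 → best response Backroad.
Mutual best responses: (Tunnel, Backroad).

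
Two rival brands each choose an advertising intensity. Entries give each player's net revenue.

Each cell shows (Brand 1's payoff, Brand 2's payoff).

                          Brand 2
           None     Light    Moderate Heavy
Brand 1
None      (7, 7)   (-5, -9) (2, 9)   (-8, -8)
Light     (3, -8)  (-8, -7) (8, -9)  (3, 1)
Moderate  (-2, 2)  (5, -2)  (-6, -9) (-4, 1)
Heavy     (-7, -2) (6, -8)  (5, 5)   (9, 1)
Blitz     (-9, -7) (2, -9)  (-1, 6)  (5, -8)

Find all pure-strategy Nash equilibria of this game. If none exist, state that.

There is no pure-strategy Nash equilibrium.

For each player, find the best response to each opponent profile; mutual best responses are the pure NE.
Brand 1 against None: payoffs 7, 3, -2, -7, -9 → best response None.
Brand 1 against Light: payoffs -5, -8, 5, 6, 2 → best response Heavy.
Brand 1 against Moderate: payoffs 2, 8, -6, 5, -1 → best response Light.
Brand 1 against Heavy: payoffs -8, 3, -4, 9, 5 → best response Heavy.
Brand 2 against None: payoffs 7, -9, 9, -8 → best response Moderate.
Brand 2 against Light: payoffs -8, -7, -9, 1 → best response Heavy.
Brand 2 against Moderate: payoffs 2, -2, -9, 1 → best response None.
Brand 2 against Heavy: payoffs -2, -8, 5, 1 → best response Moderate.
Brand 2 against Blitz: payoffs -7, -9, 6, -8 → best response Moderate.
No profile is a mutual best response for all players.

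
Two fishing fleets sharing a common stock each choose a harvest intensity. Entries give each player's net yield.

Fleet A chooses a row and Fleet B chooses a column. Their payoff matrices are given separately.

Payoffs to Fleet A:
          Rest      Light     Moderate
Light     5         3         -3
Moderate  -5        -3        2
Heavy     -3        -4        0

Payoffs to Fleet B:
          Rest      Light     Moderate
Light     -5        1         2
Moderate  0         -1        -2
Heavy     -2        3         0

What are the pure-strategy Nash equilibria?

Fleet A against Rest: payoffs 5, -5, -3 → best response Light.
Fleet A against Light: payoffs 3, -3, -4 → best response Light.
Fleet A against Moderate: payoffs -3, 2, 0 → best response Moderate.
Fleet B against Light: payoffs -5, 1, 2 → best response Moderate.
Fleet B against Moderate: payoffs 0, -1, -2 → best response Rest.
Fleet B against Heavy: payoffs -2, 3, 0 → best response Light.
No profile is a mutual best response for all players.

No pure-strategy Nash equilibrium.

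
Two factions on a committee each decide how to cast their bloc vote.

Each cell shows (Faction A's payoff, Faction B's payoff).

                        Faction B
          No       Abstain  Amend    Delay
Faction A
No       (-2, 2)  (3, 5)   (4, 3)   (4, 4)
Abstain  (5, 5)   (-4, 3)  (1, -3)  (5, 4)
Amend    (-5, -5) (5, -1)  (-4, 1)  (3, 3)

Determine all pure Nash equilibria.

The unique pure-strategy Nash equilibrium is (Abstain, No).

(No, No): Faction A can switch to Abstain (-2 → 5). Not NE.
(No, Abstain): Faction A can switch to Amend (3 → 5). Not NE.
(No, Amend): Faction B can switch to Abstain (3 → 5). Not NE.
(No, Delay): Faction A can switch to Abstain (4 → 5). Not NE.
(Abstain, No): Faction A gets 5, best alternative -2; Faction B gets 5, best alternative 4. No profitable deviation — NE.
(Abstain, Abstain): Faction A can switch to No (-4 → 3). Not NE.
(Abstain, Amend): Faction A can switch to No (1 → 4). Not NE.
(Abstain, Delay): Faction B can switch to No (4 → 5). Not NE.
(Amend, No): Faction A can switch to No (-5 → -2). Not NE.
(Amend, Abstain): Faction B can switch to Amend (-1 → 1). Not NE.
(Amend, Amend): Faction A can switch to No (-4 → 4). Not NE.
(The remaining 1 profile has a profitable deviation by the same check.)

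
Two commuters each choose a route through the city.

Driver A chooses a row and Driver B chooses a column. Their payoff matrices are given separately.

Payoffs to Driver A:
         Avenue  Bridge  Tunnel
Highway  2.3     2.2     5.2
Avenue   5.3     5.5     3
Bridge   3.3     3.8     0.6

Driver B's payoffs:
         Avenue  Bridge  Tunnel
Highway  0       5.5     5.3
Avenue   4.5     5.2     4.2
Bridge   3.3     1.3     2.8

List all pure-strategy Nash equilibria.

Check each profile: it is a Nash equilibrium iff no player can strictly gain by switching unilaterally.
(Highway, Avenue): Driver A can switch to Avenue (2.3 → 5.3). Not NE.
(Highway, Bridge): Driver A can switch to Avenue (2.2 → 5.5). Not NE.
(Highway, Tunnel): Driver B can switch to Bridge (5.3 → 5.5). Not NE.
(Avenue, Avenue): Driver B can switch to Bridge (4.5 → 5.2). Not NE.
(Avenue, Bridge): Driver A gets 5.5, best alternative 3.8; Driver B gets 5.2, best alternative 4.5. No profitable deviation — NE.
(Avenue, Tunnel): Driver A can switch to Highway (3 → 5.2). Not NE.
(Bridge, Avenue): Driver A can switch to Avenue (3.3 → 5.3). Not NE.
(Bridge, Bridge): Driver A can switch to Avenue (3.8 → 5.5). Not NE.
(Bridge, Tunnel): Driver A can switch to Highway (0.6 → 5.2). Not NE.

Pure NE: (Avenue, Bridge)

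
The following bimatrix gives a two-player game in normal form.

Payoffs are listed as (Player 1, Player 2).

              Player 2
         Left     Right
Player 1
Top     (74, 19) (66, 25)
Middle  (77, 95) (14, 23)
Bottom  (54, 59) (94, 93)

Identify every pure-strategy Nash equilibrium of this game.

(Top, Left): Player 1 can switch to Middle (74 → 77). Not NE.
(Top, Right): Player 1 can switch to Bottom (66 → 94). Not NE.
(Middle, Left): Player 1 gets 77, best alternative 74; Player 2 gets 95, best alternative 23. No profitable deviation — NE.
(Middle, Right): Player 1 can switch to Top (14 → 66). Not NE.
(Bottom, Left): Player 1 can switch to Top (54 → 74). Not NE.
(Bottom, Right): Player 1 gets 94, best alternative 66; Player 2 gets 93, best alternative 59. No profitable deviation — NE.

(Middle, Left) and (Bottom, Right)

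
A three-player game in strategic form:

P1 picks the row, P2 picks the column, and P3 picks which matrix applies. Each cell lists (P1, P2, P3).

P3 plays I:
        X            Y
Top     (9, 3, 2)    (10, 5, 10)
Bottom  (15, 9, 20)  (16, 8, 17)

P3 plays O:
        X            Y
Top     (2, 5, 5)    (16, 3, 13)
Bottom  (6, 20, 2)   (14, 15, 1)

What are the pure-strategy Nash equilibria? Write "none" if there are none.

Pure NE: (Bottom, X, I)

Check each profile: it is a Nash equilibrium iff no player can strictly gain by switching unilaterally.
(Top, X, I): P1 can switch to Bottom (9 → 15). Not NE.
(Top, X, O): P1 can switch to Bottom (2 → 6). Not NE.
(Top, Y, I): P1 can switch to Bottom (10 → 16). Not NE.
(Top, Y, O): P2 can switch to X (3 → 5). Not NE.
(Bottom, X, I): P1 gets 15, best alternative 9; P2 gets 9, best alternative 8; P3 gets 20, best alternative 2. No profitable deviation — NE.
(Bottom, X, O): P3 can switch to I (2 → 20). Not NE.
(Bottom, Y, I): P2 can switch to X (8 → 9). Not NE.
(Bottom, Y, O): P1 can switch to Top (14 → 16). Not NE.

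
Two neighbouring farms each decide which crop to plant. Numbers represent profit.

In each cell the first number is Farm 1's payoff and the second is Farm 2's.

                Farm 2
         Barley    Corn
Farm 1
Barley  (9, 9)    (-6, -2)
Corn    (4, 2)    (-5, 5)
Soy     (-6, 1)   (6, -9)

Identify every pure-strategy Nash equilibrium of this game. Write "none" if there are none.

(Barley, Barley)

(Barley, Barley): Farm 1 gets 9, best alternative 4; Farm 2 gets 9, best alternative -2. No profitable deviation — NE.
(Barley, Corn): Farm 1 can switch to Corn (-6 → -5). Not NE.
(Corn, Barley): Farm 1 can switch to Barley (4 → 9). Not NE.
(Corn, Corn): Farm 1 can switch to Soy (-5 → 6). Not NE.
(Soy, Barley): Farm 1 can switch to Barley (-6 → 9). Not NE.
(Soy, Corn): Farm 2 can switch to Barley (-9 → 1). Not NE.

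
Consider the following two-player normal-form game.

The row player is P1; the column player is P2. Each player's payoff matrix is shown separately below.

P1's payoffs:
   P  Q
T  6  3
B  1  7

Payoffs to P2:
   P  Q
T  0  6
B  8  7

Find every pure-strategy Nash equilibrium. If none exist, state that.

(T, P): P2 can switch to Q (0 → 6). Not NE.
(T, Q): P1 can switch to B (3 → 7). Not NE.
(B, P): P1 can switch to T (1 → 6). Not NE.
(B, Q): P2 can switch to P (7 → 8). Not NE.

No pure-strategy Nash equilibrium.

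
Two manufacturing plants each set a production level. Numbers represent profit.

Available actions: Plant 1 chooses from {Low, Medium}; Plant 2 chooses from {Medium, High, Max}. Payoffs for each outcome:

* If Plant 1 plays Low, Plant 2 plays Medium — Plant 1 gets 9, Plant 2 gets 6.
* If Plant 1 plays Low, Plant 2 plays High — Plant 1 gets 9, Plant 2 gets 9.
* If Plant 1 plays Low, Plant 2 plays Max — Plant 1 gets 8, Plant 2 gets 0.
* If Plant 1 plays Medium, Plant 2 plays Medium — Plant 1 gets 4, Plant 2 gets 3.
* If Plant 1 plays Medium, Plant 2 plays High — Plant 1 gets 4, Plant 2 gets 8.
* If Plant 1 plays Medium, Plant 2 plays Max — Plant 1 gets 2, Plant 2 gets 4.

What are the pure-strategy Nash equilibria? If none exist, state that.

(Low, High)

(Low, Medium): Plant 2 can switch to High (6 → 9). Not NE.
(Low, High): Plant 1 gets 9, best alternative 4; Plant 2 gets 9, best alternative 6. No profitable deviation — NE.
(Low, Max): Plant 2 can switch to Medium (0 → 6). Not NE.
(Medium, Medium): Plant 1 can switch to Low (4 → 9). Not NE.
(Medium, High): Plant 1 can switch to Low (4 → 9). Not NE.
(Medium, Max): Plant 1 can switch to Low (2 → 8). Not NE.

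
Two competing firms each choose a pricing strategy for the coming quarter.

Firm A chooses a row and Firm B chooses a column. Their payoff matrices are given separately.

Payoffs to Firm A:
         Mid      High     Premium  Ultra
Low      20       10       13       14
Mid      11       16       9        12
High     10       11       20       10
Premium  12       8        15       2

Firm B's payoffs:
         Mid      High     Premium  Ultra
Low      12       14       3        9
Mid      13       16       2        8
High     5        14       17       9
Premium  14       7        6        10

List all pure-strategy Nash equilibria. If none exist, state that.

Firm A against Mid: payoffs 20, 11, 10, 12 → best response Low.
Firm A against High: payoffs 10, 16, 11, 8 → best response Mid.
Firm A against Premium: payoffs 13, 9, 20, 15 → best response High.
Firm A against Ultra: payoffs 14, 12, 10, 2 → best response Low.
Firm B against Low: payoffs 12, 14, 3, 9 → best response High.
Firm B against Mid: payoffs 13, 16, 2, 8 → best response High.
Firm B against High: payoffs 5, 14, 17, 9 → best response Premium.
Firm B against Premium: payoffs 14, 7, 6, 10 → best response Mid.
Mutual best responses: (Mid, High); (High, Premium).

Pure-strategy Nash equilibria: (Mid, High) and (High, Premium)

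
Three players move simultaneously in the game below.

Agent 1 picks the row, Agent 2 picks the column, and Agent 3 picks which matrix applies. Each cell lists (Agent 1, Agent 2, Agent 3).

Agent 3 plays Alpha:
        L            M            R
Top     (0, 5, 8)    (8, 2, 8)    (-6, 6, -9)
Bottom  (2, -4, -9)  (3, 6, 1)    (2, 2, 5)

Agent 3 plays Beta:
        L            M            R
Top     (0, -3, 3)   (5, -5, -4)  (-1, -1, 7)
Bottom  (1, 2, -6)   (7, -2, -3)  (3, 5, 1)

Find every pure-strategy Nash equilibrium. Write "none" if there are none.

No pure-strategy Nash equilibrium.

Agent 1 against (L, Alpha): payoffs 0, 2 → best response Bottom.
Agent 1 against (L, Beta): payoffs 0, 1 → best response Bottom.
Agent 1 against (M, Alpha): payoffs 8, 3 → best response Top.
Agent 1 against (M, Beta): payoffs 5, 7 → best response Bottom.
Agent 1 against (R, Alpha): payoffs -6, 2 → best response Bottom.
Agent 1 against (R, Beta): payoffs -1, 3 → best response Bottom.
Agent 2 against (Top, Alpha): payoffs 5, 2, 6 → best response R.
Agent 2 against (Top, Beta): payoffs -3, -5, -1 → best response R.
Agent 2 against (Bottom, Alpha): payoffs -4, 6, 2 → best response M.
Agent 2 against (Bottom, Beta): payoffs 2, -2, 5 → best response R.
Agent 3 against (Top, L): payoffs 8, 3 → best response Alpha.
Agent 3 against (Top, M): payoffs 8, -4 → best response Alpha.
Agent 3 against (Top, R): payoffs -9, 7 → best response Beta.
Agent 3 against (Bottom, L): payoffs -9, -6 → best response Beta.
Agent 3 against (Bottom, M): payoffs 1, -3 → best response Alpha.
Agent 3 against (Bottom, R): payoffs 5, 1 → best response Alpha.
No profile is a mutual best response for all players.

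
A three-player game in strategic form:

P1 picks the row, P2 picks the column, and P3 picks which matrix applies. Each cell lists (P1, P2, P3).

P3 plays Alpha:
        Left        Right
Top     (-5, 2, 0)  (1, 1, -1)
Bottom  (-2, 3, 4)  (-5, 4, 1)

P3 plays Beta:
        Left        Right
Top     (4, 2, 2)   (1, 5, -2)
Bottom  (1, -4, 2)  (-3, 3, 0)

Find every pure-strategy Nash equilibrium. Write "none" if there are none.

There is no pure-strategy Nash equilibrium.

P1 against (Left, Alpha): payoffs -5, -2 → best response Bottom.
P1 against (Left, Beta): payoffs 4, 1 → best response Top.
P1 against (Right, Alpha): payoffs 1, -5 → best response Top.
P1 against (Right, Beta): payoffs 1, -3 → best response Top.
P2 against (Top, Alpha): payoffs 2, 1 → best response Left.
P2 against (Top, Beta): payoffs 2, 5 → best response Right.
P2 against (Bottom, Alpha): payoffs 3, 4 → best response Right.
P2 against (Bottom, Beta): payoffs -4, 3 → best response Right.
P3 against (Top, Left): payoffs 0, 2 → best response Beta.
P3 against (Top, Right): payoffs -1, -2 → best response Alpha.
P3 against (Bottom, Left): payoffs 4, 2 → best response Alpha.
P3 against (Bottom, Right): payoffs 1, 0 → best response Alpha.
No profile is a mutual best response for all players.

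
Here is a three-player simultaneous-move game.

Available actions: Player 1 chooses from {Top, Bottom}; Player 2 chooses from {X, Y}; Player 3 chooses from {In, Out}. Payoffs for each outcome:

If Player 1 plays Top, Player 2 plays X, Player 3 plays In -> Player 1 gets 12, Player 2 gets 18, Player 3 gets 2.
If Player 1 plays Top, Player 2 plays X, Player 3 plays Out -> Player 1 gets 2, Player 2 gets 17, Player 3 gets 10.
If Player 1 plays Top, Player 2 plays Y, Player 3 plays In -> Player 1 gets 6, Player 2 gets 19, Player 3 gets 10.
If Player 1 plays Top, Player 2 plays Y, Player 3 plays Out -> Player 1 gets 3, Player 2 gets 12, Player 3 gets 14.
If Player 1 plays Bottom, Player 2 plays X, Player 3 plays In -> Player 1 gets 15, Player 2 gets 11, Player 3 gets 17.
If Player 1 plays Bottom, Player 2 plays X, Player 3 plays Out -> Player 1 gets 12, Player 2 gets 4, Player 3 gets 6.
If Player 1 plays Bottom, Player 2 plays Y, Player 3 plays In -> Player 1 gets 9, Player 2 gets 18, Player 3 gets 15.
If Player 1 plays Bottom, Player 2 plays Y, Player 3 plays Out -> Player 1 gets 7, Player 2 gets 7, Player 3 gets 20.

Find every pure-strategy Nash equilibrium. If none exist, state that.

(Top, X, In): Player 1 can switch to Bottom (12 → 15). Not NE.
(Top, X, Out): Player 1 can switch to Bottom (2 → 12). Not NE.
(Top, Y, In): Player 1 can switch to Bottom (6 → 9). Not NE.
(Top, Y, Out): Player 1 can switch to Bottom (3 → 7). Not NE.
(Bottom, X, In): Player 2 can switch to Y (11 → 18). Not NE.
(Bottom, X, Out): Player 2 can switch to Y (4 → 7). Not NE.
(Bottom, Y, In): Player 3 can switch to Out (15 → 20). Not NE.
(Bottom, Y, Out): Player 1 gets 7, best alternative 3; Player 2 gets 7, best alternative 4; Player 3 gets 20, best alternative 15. No profitable deviation — NE.

(Bottom, Y, Out)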